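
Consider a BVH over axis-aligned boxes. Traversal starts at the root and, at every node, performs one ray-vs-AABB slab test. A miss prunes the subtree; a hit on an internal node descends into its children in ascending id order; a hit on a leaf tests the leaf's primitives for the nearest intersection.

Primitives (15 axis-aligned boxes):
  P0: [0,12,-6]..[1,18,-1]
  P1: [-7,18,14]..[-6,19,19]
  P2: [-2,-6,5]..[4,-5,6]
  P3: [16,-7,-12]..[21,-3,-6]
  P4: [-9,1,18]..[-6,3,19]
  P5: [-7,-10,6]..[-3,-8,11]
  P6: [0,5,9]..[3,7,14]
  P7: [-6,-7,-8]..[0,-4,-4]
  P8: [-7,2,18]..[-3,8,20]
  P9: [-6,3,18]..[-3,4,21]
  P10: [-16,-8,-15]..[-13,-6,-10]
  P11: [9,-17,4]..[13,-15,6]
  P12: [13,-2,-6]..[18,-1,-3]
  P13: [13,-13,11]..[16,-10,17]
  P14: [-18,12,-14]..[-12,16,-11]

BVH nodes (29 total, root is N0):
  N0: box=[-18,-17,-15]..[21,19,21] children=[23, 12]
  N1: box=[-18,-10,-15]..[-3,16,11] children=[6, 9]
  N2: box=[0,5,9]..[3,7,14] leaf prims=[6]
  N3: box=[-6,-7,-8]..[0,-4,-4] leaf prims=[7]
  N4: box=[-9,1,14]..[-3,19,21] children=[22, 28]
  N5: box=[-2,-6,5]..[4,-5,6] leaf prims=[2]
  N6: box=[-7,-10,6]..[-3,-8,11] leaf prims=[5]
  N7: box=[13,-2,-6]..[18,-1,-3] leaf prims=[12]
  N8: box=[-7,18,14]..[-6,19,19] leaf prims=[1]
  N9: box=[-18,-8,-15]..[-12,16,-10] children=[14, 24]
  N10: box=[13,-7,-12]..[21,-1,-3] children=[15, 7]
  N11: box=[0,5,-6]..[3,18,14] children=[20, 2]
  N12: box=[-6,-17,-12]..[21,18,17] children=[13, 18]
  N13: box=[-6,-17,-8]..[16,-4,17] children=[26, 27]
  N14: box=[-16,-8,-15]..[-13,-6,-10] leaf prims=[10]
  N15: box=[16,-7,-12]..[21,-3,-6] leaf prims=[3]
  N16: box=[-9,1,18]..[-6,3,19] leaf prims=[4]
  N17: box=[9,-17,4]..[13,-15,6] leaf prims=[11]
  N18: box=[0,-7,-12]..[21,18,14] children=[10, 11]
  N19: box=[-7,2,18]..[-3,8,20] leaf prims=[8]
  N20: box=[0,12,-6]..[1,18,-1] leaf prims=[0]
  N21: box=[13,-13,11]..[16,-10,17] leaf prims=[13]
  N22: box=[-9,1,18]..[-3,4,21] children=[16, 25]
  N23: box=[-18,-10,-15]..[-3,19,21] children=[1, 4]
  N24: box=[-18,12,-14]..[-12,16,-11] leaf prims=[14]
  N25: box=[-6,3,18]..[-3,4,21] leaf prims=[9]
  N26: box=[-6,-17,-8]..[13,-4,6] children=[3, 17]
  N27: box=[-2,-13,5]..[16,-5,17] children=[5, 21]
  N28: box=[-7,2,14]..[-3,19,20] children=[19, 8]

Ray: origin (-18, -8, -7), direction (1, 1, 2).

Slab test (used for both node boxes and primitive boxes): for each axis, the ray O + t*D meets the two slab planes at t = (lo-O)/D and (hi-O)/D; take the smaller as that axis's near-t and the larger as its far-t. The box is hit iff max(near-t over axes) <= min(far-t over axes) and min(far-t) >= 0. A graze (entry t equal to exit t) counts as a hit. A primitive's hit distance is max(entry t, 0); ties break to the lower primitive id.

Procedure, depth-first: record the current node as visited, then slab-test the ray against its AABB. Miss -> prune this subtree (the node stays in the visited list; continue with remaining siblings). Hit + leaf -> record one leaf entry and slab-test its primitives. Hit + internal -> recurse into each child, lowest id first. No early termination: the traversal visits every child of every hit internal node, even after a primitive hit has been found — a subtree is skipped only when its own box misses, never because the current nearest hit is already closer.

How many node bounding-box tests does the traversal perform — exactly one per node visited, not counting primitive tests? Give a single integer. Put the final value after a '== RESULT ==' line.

Traverse from the root:
N0 x:[0,39] y:[-9,27] z:[-4,14] -> hit [0,14], descend [12, 23]
  N12 x:[12,39] y:[-9,26] z:[-5/2,12] -> hit [12,12], descend [13, 18]
    N13 x:[12,34] y:[-9,4] z:[-1/2,12] -> miss, prune
    N18 x:[18,39] y:[1,26] z:[-5/2,21/2] -> miss, prune
  N23 x:[0,15] y:[-2,27] z:[-4,14] -> hit [0,14], descend [1, 4]
    N1 x:[0,15] y:[-2,24] z:[-4,9] -> hit [0,9], descend [6, 9]
      N6 x:[11,15] y:[-2,0] z:[13/2,9] -> miss, prune
      N9 x:[0,6] y:[0,24] z:[-4,-3/2] -> miss, prune
    N4 x:[9,15] y:[9,27] z:[21/2,14] -> hit [21/2,14], descend [22, 28]
      N22 x:[9,15] y:[9,12] z:[25/2,14] -> miss, prune
      N28 x:[11,15] y:[10,27] z:[21/2,27/2] -> hit [11,27/2], descend [8, 19]
        N8 x:[11,12] y:[26,27] z:[21/2,13] -> miss, prune
        N19 x:[11,15] y:[10,16] z:[25/2,27/2] -> hit [25/2,27/2] leaf, test {P8@t=25/2}

Summary -> nodes [0, 12, 13, 18, 23, 1, 6, 9, 4, 22, 28, 8, 19]; box-tests=13; leaf-entries=1; first=P8

== RESULT ==
13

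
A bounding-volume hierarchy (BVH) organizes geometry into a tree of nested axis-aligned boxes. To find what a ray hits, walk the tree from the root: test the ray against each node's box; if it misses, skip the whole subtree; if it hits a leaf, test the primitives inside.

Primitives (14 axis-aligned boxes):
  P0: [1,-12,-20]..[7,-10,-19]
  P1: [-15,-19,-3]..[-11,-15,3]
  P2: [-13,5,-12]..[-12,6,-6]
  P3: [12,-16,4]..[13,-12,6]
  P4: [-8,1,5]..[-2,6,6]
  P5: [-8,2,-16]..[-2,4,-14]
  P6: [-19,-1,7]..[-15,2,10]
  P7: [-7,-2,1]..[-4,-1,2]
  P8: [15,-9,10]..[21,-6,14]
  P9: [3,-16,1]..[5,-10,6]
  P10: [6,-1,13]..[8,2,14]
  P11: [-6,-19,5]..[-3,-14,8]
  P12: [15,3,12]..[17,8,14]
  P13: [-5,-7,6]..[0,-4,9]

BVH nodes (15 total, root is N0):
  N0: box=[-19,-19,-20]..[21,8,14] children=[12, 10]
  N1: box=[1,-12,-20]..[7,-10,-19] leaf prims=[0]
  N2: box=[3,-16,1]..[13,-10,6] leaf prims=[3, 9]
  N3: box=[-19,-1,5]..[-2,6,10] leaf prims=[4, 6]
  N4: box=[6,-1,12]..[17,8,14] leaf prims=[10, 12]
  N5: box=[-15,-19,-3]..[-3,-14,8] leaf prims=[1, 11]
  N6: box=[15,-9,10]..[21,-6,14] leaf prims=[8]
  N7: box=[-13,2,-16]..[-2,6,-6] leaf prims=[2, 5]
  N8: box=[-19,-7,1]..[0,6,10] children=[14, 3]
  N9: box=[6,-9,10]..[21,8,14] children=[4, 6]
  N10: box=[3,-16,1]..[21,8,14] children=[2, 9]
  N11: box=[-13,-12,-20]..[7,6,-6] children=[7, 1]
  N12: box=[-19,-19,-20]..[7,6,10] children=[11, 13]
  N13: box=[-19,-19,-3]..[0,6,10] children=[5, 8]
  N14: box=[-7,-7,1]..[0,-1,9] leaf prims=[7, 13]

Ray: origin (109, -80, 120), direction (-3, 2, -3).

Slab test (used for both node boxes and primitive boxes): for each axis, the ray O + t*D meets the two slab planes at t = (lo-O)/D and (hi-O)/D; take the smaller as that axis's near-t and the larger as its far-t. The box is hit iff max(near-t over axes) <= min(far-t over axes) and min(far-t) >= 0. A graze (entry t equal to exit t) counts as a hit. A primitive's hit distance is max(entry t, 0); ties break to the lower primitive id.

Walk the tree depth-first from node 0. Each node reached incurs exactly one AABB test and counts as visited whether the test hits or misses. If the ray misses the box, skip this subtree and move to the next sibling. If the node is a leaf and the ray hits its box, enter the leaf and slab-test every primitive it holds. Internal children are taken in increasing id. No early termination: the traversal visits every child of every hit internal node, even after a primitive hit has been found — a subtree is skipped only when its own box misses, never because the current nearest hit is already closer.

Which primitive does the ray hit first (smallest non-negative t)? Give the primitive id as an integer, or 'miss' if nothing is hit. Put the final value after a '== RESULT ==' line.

Trace the traversal:
N0 x:[88/3,128/3] y:[61/2,44] z:[106/3,140/3] -> hit [106/3,128/3], descend [10, 12]
  N10 x:[88/3,106/3] y:[32,44] z:[106/3,119/3] -> hit [106/3,106/3], descend [2, 9]
    N2 x:[32,106/3] y:[32,35] z:[38,119/3] -> miss, prune
    N9 x:[88/3,103/3] y:[71/2,44] z:[106/3,110/3] -> miss, prune
  N12 x:[34,128/3] y:[61/2,43] z:[110/3,140/3] -> hit [110/3,128/3], descend [11, 13]
    N11 x:[34,122/3] y:[34,43] z:[42,140/3] -> miss, prune
    N13 x:[109/3,128/3] y:[61/2,43] z:[110/3,41] -> hit [110/3,41], descend [5, 8]
      N5 x:[112/3,124/3] y:[61/2,33] z:[112/3,41] -> miss, prune
      N8 x:[109/3,128/3] y:[73/2,43] z:[110/3,119/3] -> hit [110/3,119/3], descend [3, 14]
        N3 x:[37,128/3] y:[79/2,43] z:[110/3,115/3] -> miss, prune
        N14 x:[109/3,116/3] y:[73/2,79/2] z:[37,119/3] -> hit [37,116/3] leaf, test {P7(miss), P13@t=37}

Summary -> nodes [0, 10, 2, 9, 12, 11, 13, 5, 8, 3, 14]; box-tests=11; leaf-entries=1; first=P13

== RESULT ==
13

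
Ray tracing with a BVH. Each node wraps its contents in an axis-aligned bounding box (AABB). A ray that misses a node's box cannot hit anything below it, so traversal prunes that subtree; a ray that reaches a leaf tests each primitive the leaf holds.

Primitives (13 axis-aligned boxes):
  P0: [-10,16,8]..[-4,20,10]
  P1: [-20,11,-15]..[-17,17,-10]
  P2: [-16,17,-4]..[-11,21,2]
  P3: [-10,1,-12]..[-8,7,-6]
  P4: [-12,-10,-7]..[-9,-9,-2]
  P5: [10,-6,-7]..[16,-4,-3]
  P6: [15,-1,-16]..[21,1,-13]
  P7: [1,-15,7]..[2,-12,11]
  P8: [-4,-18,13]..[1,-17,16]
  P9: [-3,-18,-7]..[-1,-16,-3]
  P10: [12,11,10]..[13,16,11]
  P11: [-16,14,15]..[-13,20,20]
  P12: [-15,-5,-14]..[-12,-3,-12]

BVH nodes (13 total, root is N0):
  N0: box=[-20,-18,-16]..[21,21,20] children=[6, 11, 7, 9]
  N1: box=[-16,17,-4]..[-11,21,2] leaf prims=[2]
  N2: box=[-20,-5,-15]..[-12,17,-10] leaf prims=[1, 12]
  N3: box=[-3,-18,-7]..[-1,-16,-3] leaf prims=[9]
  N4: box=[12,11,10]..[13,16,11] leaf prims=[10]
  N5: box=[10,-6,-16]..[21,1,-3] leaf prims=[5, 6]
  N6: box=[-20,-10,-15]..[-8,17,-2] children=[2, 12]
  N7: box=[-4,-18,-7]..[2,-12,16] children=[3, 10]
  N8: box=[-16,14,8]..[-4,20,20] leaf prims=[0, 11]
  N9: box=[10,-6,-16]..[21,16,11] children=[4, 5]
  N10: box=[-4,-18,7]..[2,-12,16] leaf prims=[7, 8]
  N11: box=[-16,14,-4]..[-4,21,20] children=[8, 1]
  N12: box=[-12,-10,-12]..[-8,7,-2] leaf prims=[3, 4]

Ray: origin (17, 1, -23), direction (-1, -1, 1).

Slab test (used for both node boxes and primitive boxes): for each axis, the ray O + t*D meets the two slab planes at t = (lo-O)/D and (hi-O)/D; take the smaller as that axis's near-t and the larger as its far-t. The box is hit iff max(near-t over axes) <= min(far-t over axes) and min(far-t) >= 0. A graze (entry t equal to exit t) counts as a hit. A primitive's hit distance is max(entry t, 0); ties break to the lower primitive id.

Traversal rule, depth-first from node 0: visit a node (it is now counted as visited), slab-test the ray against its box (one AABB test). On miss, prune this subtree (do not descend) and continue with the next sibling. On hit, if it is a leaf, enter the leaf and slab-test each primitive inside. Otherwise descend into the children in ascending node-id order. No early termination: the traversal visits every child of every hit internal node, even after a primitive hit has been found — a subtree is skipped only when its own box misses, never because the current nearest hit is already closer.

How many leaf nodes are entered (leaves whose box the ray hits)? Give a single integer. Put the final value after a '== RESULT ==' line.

Traverse from the root:
N0 x:[-4,37] y:[-20,19] z:[7,43] -> hit [7,19], descend [6, 7, 9, 11]
  N6 x:[25,37] y:[-16,11] z:[8,21] -> miss, prune
  N7 x:[15,21] y:[13,19] z:[16,39] -> hit [16,19], descend [3, 10]
    N3 x:[18,20] y:[17,19] z:[16,20] -> hit [18,19] leaf, test {P9@t=18}
    N10 x:[15,21] y:[13,19] z:[30,39] -> miss, prune
  N9 x:[-4,7] y:[-15,7] z:[7,34] -> hit [7,7], descend [4, 5]
    N4 x:[4,5] y:[-15,-10] z:[33,34] -> miss, prune
    N5 x:[-4,7] y:[0,7] z:[7,20] -> hit [7,7] leaf, test {P5(miss), P6(miss)}
  N11 x:[21,33] y:[-20,-13] z:[19,43] -> miss, prune

order=[0, 6, 7, 3, 10, 9, 4, 5, 11]  |boxes|=9  |leaves|=2  hit=P9

== RESULT ==
2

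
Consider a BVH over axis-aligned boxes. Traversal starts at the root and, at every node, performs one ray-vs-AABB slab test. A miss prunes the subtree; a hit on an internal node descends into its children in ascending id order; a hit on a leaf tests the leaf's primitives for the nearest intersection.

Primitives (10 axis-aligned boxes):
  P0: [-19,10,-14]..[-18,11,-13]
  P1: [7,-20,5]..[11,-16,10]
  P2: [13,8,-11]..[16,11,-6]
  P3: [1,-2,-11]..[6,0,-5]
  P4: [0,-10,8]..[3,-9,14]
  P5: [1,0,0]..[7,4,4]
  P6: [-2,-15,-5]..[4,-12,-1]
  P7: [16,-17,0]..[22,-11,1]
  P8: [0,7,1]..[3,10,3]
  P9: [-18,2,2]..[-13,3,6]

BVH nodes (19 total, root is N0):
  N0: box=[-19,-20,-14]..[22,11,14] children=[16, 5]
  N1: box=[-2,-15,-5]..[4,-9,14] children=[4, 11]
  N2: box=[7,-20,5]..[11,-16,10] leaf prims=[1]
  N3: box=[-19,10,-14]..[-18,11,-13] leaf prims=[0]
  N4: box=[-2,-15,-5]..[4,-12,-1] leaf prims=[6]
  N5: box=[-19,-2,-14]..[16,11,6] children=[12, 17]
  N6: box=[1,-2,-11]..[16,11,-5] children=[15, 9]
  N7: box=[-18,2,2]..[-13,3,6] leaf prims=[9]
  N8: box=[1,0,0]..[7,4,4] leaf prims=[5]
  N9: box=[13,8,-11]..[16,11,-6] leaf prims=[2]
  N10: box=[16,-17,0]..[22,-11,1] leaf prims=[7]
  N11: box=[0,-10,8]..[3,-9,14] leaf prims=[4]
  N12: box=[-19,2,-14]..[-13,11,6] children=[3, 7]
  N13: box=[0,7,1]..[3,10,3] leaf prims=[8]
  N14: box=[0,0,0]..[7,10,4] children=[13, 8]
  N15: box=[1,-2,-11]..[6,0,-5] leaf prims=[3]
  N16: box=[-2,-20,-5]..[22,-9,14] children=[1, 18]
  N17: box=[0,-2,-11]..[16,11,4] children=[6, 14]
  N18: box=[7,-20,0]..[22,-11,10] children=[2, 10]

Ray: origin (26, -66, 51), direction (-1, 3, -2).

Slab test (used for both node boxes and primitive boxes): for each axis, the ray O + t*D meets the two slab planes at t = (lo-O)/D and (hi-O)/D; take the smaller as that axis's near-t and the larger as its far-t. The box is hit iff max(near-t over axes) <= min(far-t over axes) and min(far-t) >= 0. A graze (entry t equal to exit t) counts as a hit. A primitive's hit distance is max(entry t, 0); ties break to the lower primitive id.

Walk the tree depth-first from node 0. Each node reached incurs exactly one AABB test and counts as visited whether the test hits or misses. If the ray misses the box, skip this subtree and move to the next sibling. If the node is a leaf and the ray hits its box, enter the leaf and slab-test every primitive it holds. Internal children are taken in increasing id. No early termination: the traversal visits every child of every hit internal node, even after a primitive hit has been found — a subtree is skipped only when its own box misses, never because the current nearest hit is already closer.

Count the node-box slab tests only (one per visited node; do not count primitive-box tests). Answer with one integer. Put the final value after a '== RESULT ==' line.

Walk:
N0 x:[4,45] y:[46/3,77/3] z:[37/2,65/2] -> hit [37/2,77/3], descend [5, 16]
  N5 x:[10,45] y:[64/3,77/3] z:[45/2,65/2] -> hit [45/2,77/3], descend [12, 17]
    N12 x:[39,45] y:[68/3,77/3] z:[45/2,65/2] -> miss, prune
    N17 x:[10,26] y:[64/3,77/3] z:[47/2,31] -> hit [47/2,77/3], descend [6, 14]
      N6 x:[10,25] y:[64/3,77/3] z:[28,31] -> miss, prune
      N14 x:[19,26] y:[22,76/3] z:[47/2,51/2] -> hit [47/2,76/3], descend [8, 13]
        N8 x:[19,25] y:[22,70/3] z:[47/2,51/2] -> miss, prune
        N13 x:[23,26] y:[73/3,76/3] z:[24,25] -> hit [73/3,25] leaf, test {P8@t=73/3}
  N16 x:[4,28] y:[46/3,19] z:[37/2,28] -> hit [37/2,19], descend [1, 18]
    N1 x:[22,28] y:[17,19] z:[37/2,28] -> miss, prune
    N18 x:[4,19] y:[46/3,55/3] z:[41/2,51/2] -> miss, prune

order=[0, 5, 12, 17, 6, 14, 8, 13, 16, 1, 18]  |boxes|=11  |leaves|=1  hit=P8

== RESULT ==
11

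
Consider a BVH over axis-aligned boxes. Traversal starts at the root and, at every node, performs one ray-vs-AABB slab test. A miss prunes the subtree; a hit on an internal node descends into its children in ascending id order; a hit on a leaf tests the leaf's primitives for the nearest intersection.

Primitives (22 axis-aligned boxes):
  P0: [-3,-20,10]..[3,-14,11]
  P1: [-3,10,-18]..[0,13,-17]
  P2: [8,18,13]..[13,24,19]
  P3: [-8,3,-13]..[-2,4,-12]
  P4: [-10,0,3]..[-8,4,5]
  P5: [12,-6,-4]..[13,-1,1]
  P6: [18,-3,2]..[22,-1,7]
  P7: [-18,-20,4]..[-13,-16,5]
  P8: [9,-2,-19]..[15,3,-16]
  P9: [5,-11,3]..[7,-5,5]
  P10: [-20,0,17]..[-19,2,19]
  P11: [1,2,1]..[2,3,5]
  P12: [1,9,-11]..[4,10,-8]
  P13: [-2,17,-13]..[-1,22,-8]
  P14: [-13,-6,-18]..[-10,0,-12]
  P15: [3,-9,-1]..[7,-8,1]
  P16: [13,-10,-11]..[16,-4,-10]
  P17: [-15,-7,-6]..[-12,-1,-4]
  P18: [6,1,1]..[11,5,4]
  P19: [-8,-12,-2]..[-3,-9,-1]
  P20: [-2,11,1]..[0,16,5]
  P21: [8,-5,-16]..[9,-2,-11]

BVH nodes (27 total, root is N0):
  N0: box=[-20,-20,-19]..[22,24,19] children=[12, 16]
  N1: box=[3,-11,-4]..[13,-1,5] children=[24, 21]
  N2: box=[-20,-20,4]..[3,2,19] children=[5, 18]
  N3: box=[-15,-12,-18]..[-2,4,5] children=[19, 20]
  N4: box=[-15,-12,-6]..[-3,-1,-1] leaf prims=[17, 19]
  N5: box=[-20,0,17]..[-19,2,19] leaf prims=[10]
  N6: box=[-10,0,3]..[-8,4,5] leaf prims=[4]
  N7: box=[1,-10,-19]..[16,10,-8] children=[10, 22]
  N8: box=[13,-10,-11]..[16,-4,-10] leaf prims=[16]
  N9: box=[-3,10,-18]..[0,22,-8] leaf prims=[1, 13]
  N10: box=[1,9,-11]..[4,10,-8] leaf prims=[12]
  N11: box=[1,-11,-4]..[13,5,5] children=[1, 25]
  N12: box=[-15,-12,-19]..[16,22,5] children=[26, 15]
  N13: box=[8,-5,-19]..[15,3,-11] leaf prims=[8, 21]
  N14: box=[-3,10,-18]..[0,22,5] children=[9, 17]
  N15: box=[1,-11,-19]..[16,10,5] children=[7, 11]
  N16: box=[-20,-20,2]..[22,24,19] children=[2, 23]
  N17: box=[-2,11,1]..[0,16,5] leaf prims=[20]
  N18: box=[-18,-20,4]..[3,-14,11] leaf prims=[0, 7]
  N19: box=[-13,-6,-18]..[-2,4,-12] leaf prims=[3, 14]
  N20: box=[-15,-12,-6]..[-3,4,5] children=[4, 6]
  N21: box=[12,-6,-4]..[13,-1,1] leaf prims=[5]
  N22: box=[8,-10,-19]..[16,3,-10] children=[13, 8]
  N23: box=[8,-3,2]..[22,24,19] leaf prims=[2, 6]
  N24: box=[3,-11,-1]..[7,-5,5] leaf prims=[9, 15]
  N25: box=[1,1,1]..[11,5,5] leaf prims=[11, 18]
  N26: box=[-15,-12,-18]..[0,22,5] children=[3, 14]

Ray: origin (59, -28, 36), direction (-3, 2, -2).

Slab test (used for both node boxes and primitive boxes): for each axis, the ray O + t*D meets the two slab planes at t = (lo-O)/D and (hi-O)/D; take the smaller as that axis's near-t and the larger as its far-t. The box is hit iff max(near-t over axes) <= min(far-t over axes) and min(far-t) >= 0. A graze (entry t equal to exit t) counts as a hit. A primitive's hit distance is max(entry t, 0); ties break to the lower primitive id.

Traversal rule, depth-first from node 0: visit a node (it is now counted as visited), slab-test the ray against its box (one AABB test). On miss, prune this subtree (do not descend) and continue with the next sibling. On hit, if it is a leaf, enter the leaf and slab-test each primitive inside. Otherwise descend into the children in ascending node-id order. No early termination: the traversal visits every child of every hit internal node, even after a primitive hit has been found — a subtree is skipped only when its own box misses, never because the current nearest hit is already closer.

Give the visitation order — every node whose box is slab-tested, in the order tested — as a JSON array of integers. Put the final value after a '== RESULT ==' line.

Trace the traversal:
N0 x:[37/3,79/3] y:[4,26] z:[17/2,55/2] -> hit [37/3,26], descend [12, 16]
  N12 x:[43/3,74/3] y:[8,25] z:[31/2,55/2] -> hit [31/2,74/3], descend [15, 26]
    N15 x:[43/3,58/3] y:[17/2,19] z:[31/2,55/2] -> hit [31/2,19], descend [7, 11]
      N7 x:[43/3,58/3] y:[9,19] z:[22,55/2] -> miss, prune
      N11 x:[46/3,58/3] y:[17/2,33/2] z:[31/2,20] -> hit [31/2,33/2], descend [1, 25]
        N1 x:[46/3,56/3] y:[17/2,27/2] z:[31/2,20] -> miss, prune
        N25 x:[16,58/3] y:[29/2,33/2] z:[31/2,35/2] -> hit [16,33/2] leaf, test {P11(miss), P18@t=16}
    N26 x:[59/3,74/3] y:[8,25] z:[31/2,27] -> hit [59/3,74/3], descend [3, 14]
      N3 x:[61/3,74/3] y:[8,16] z:[31/2,27] -> miss, prune
      N14 x:[59/3,62/3] y:[19,25] z:[31/2,27] -> hit [59/3,62/3], descend [9, 17]
        N9 x:[59/3,62/3] y:[19,25] z:[22,27] -> miss, prune
        N17 x:[59/3,61/3] y:[39/2,22] z:[31/2,35/2] -> miss, prune
  N16 x:[37/3,79/3] y:[4,26] z:[17/2,17] -> hit [37/3,17], descend [2, 23]
    N2 x:[56/3,79/3] y:[4,15] z:[17/2,16] -> miss, prune
    N23 x:[37/3,17] y:[25/2,26] z:[17/2,17] -> hit [25/2,17] leaf, test {P2(miss), P6(miss)}

Visited [0, 12, 15, 7, 11, 1, 25, 26, 3, 14, 9, 17, 16, 2, 23]. Tests: 15 box, 2 leaf. Nearest: P18.

== RESULT ==
[0, 12, 15, 7, 11, 1, 25, 26, 3, 14, 9, 17, 16, 2, 23]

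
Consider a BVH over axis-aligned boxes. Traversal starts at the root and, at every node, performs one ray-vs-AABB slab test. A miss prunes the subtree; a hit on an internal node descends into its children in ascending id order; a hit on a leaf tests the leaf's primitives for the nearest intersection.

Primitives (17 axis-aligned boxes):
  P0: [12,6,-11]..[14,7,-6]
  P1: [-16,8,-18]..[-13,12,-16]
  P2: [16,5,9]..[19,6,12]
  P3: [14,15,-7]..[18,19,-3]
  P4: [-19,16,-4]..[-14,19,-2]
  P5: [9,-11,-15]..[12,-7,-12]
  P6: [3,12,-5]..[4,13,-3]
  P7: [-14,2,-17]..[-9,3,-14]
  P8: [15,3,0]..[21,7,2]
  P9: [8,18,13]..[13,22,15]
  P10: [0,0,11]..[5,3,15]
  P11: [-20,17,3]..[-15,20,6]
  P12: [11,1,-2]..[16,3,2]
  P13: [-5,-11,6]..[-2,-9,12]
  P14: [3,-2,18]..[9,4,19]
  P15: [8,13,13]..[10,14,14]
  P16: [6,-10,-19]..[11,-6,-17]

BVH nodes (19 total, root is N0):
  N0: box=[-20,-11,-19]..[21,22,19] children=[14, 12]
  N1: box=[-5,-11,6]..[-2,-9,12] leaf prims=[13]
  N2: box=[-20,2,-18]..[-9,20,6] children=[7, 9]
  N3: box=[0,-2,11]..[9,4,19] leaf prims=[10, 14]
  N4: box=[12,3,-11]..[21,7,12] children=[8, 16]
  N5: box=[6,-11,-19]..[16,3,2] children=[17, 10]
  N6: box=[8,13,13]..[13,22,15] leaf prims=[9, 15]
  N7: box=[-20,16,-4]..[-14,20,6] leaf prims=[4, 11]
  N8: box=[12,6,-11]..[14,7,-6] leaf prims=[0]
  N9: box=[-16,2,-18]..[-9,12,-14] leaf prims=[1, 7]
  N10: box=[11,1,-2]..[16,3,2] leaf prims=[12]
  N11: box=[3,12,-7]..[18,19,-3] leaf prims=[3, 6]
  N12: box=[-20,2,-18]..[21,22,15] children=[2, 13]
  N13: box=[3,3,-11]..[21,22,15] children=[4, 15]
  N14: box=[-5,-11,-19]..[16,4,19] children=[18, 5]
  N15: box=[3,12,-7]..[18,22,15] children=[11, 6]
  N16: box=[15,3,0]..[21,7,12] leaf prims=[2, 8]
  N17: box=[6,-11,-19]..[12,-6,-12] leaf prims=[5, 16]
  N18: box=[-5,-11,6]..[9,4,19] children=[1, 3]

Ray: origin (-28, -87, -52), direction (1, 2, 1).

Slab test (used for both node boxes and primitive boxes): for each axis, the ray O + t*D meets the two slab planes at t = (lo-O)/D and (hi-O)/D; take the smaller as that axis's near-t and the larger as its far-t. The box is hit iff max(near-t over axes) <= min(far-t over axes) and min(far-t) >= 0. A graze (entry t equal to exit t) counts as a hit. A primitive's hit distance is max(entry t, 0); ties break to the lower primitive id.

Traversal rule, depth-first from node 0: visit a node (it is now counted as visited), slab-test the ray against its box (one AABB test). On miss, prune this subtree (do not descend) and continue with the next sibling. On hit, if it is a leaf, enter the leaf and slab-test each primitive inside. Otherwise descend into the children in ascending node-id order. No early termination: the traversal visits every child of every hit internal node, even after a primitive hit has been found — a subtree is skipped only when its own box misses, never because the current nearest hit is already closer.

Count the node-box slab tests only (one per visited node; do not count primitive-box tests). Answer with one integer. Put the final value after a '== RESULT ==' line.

Traverse from the root:
N0 x:[8,49] y:[38,109/2] z:[33,71] -> hit [38,49], descend [12, 14]
  N12 x:[8,49] y:[89/2,109/2] z:[34,67] -> hit [89/2,49], descend [2, 13]
    N2 x:[8,19] y:[89/2,107/2] z:[34,58] -> miss, prune
    N13 x:[31,49] y:[45,109/2] z:[41,67] -> hit [45,49], descend [4, 15]
      N4 x:[40,49] y:[45,47] z:[41,64] -> hit [45,47], descend [8, 16]
        N8 x:[40,42] y:[93/2,47] z:[41,46] -> miss, prune
        N16 x:[43,49] y:[45,47] z:[52,64] -> miss, prune
      N15 x:[31,46] y:[99/2,109/2] z:[45,67] -> miss, prune
  N14 x:[23,44] y:[38,91/2] z:[33,71] -> hit [38,44], descend [5, 18]
    N5 x:[34,44] y:[38,45] z:[33,54] -> hit [38,44], descend [10, 17]
      N10 x:[39,44] y:[44,45] z:[50,54] -> miss, prune
      N17 x:[34,40] y:[38,81/2] z:[33,40] -> hit [38,40] leaf, test {P5@t=38, P16(miss)}
    N18 x:[23,37] y:[38,91/2] z:[58,71] -> miss, prune

Summary -> nodes [0, 12, 2, 13, 4, 8, 16, 15, 14, 5, 10, 17, 18]; box-tests=13; leaf-entries=1; first=P5

== RESULT ==
13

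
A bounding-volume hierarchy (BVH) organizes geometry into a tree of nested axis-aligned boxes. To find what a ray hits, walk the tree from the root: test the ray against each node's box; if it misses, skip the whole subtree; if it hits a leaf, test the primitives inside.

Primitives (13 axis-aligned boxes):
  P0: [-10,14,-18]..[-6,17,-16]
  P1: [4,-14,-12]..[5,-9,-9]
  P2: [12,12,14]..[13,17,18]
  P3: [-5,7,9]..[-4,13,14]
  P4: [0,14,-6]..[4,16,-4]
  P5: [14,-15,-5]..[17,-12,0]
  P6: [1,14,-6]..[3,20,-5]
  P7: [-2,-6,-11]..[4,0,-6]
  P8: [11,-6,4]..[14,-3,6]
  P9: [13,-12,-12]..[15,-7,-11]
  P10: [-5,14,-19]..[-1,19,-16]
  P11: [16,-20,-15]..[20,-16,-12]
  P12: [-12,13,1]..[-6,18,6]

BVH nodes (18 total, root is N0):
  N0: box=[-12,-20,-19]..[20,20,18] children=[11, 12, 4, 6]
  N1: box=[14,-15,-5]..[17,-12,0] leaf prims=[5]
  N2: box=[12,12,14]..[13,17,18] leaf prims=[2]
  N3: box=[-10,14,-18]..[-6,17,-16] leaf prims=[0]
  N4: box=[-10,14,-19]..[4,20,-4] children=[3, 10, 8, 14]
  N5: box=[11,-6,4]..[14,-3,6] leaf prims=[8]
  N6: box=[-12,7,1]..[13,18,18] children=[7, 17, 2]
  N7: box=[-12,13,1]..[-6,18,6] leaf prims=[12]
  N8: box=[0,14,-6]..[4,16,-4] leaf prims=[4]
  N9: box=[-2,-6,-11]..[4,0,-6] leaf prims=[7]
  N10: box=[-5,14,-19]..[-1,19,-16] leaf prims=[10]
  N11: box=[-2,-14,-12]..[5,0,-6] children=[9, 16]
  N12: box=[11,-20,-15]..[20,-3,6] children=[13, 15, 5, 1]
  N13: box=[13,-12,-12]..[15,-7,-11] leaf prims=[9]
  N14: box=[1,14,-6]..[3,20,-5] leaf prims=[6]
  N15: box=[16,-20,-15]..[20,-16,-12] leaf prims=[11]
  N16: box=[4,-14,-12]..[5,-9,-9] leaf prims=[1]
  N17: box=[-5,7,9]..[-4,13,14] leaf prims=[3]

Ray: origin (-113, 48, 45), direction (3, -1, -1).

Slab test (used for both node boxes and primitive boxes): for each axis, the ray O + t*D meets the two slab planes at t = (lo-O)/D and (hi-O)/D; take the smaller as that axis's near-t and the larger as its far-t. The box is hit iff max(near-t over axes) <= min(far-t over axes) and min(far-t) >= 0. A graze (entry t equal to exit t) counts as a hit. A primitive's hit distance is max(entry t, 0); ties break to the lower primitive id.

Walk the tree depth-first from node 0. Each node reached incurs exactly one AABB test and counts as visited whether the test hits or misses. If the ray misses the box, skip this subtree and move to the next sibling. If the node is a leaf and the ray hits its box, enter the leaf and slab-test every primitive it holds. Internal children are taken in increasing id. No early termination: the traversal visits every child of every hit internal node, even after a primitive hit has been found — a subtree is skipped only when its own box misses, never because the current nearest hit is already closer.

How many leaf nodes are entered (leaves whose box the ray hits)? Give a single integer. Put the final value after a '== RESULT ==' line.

Traverse from the root:
N0 x:[101/3,133/3] y:[28,68] z:[27,64] -> hit [101/3,133/3], descend [4, 6, 11, 12]
  N4 x:[103/3,39] y:[28,34] z:[49,64] -> miss, prune
  N6 x:[101/3,42] y:[30,41] z:[27,44] -> hit [101/3,41], descend [2, 7, 17]
    N2 x:[125/3,42] y:[31,36] z:[27,31] -> miss, prune
    N7 x:[101/3,107/3] y:[30,35] z:[39,44] -> miss, prune
    N17 x:[36,109/3] y:[35,41] z:[31,36] -> hit [36,36] leaf, test {P3@t=36}
  N11 x:[37,118/3] y:[48,62] z:[51,57] -> miss, prune
  N12 x:[124/3,133/3] y:[51,68] z:[39,60] -> miss, prune

Summary -> nodes [0, 4, 6, 2, 7, 17, 11, 12]; box-tests=8; leaf-entries=1; first=P3

== RESULT ==
1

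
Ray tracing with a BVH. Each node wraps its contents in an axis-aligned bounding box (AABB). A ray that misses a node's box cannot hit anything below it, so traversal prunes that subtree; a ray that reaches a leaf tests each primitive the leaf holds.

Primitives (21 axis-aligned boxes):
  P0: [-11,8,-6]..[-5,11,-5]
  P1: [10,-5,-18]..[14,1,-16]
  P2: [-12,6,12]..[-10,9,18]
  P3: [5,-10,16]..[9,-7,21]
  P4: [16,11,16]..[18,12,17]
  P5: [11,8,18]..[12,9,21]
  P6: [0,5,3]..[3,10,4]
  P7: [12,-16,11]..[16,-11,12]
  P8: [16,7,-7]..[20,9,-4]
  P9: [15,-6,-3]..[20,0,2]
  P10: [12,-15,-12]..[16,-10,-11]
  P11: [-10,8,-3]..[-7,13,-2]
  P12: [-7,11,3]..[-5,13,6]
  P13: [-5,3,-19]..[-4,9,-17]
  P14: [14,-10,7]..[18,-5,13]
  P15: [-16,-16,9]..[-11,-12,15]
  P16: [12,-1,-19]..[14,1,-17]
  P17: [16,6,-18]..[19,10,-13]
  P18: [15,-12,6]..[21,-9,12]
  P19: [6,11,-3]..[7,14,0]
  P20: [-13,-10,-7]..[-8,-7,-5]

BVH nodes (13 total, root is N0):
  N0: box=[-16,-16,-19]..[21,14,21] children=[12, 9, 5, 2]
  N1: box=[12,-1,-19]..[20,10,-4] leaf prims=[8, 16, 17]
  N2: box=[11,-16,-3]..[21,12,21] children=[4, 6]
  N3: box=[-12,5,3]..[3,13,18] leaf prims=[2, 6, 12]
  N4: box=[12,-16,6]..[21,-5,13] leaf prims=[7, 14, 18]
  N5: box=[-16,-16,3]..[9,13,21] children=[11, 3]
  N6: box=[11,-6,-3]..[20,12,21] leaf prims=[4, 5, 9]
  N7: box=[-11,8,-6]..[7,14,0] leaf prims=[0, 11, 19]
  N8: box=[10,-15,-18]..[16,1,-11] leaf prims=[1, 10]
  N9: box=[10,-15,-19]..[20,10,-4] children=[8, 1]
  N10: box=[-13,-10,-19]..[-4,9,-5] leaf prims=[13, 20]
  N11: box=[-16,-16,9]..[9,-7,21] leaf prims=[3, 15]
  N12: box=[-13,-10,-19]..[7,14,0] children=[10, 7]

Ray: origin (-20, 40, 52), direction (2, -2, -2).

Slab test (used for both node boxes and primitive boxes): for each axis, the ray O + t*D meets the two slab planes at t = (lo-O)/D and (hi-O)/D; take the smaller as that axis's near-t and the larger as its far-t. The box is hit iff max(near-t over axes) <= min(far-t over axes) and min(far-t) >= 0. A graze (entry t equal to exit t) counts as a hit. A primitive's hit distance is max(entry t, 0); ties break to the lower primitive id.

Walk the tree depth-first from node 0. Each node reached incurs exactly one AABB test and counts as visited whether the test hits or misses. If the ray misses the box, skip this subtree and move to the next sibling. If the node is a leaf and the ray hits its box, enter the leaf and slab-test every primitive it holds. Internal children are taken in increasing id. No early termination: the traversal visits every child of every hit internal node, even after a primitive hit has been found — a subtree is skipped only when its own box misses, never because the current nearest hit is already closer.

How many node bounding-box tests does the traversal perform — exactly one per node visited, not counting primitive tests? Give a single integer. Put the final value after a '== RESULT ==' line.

Trace the traversal:
N0 x:[2,41/2] y:[13,28] z:[31/2,71/2] -> hit [31/2,41/2], descend [2, 5, 9, 12]
  N2 x:[31/2,41/2] y:[14,28] z:[31/2,55/2] -> hit [31/2,41/2], descend [4, 6]
    N4 x:[16,41/2] y:[45/2,28] z:[39/2,23] -> miss, prune
    N6 x:[31/2,20] y:[14,23] z:[31/2,55/2] -> hit [31/2,20] leaf, test {P4(miss), P5@t=31/2, P9(miss)}
  N5 x:[2,29/2] y:[27/2,28] z:[31/2,49/2] -> miss, prune
  N9 x:[15,20] y:[15,55/2] z:[28,71/2] -> miss, prune
  N12 x:[7/2,27/2] y:[13,25] z:[26,71/2] -> miss, prune

7 AABB tests over nodes [0, 2, 4, 6, 5, 9, 12]; 1 leaf entered; closest P5.

== RESULT ==
7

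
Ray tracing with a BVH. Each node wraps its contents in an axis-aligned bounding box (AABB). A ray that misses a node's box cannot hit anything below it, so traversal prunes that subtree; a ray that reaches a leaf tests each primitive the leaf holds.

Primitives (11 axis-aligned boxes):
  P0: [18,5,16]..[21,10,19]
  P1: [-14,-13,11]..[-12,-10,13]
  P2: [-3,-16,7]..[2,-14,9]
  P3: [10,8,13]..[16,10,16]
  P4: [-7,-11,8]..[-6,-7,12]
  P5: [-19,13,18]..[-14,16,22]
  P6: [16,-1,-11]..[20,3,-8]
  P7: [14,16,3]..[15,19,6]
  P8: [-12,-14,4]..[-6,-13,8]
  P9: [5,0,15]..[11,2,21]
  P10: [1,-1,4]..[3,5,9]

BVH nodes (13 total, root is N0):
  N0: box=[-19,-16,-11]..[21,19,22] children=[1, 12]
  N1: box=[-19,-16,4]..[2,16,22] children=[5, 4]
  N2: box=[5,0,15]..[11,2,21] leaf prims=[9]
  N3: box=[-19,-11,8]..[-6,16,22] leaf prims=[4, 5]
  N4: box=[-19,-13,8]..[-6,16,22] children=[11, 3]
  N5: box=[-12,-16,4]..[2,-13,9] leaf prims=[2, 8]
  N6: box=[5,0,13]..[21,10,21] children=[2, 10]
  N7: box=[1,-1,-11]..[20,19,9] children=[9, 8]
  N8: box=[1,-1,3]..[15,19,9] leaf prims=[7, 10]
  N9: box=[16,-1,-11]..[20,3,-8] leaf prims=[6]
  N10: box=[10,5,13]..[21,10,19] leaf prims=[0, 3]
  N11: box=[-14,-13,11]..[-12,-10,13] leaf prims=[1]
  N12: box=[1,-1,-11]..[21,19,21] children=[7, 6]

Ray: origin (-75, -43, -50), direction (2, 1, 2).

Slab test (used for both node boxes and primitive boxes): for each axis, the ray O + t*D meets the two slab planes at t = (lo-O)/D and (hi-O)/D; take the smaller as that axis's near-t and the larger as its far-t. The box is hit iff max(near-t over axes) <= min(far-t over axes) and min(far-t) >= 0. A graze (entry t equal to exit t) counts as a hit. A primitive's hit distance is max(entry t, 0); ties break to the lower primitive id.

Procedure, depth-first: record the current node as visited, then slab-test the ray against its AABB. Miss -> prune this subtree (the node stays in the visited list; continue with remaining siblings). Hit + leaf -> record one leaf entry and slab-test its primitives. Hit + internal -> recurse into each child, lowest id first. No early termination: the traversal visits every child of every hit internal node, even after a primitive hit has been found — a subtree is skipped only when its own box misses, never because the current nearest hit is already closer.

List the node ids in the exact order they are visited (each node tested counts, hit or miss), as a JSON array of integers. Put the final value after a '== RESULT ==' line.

Walk:
N0 x:[28,48] y:[27,62] z:[39/2,36] -> hit [28,36], descend [1, 12]
  N1 x:[28,77/2] y:[27,59] z:[27,36] -> hit [28,36], descend [4, 5]
    N4 x:[28,69/2] y:[30,59] z:[29,36] -> hit [30,69/2], descend [3, 11]
      N3 x:[28,69/2] y:[32,59] z:[29,36] -> hit [32,69/2] leaf, test {P4(miss), P5(miss)}
      N11 x:[61/2,63/2] y:[30,33] z:[61/2,63/2] -> hit [61/2,63/2] leaf, test {P1@t=61/2}
    N5 x:[63/2,77/2] y:[27,30] z:[27,59/2] -> miss, prune
  N12 x:[38,48] y:[42,62] z:[39/2,71/2] -> miss, prune

7 AABB tests over nodes [0, 1, 4, 3, 11, 5, 12]; 2 leaves entered; closest P1.

== RESULT ==
[0, 1, 4, 3, 11, 5, 12]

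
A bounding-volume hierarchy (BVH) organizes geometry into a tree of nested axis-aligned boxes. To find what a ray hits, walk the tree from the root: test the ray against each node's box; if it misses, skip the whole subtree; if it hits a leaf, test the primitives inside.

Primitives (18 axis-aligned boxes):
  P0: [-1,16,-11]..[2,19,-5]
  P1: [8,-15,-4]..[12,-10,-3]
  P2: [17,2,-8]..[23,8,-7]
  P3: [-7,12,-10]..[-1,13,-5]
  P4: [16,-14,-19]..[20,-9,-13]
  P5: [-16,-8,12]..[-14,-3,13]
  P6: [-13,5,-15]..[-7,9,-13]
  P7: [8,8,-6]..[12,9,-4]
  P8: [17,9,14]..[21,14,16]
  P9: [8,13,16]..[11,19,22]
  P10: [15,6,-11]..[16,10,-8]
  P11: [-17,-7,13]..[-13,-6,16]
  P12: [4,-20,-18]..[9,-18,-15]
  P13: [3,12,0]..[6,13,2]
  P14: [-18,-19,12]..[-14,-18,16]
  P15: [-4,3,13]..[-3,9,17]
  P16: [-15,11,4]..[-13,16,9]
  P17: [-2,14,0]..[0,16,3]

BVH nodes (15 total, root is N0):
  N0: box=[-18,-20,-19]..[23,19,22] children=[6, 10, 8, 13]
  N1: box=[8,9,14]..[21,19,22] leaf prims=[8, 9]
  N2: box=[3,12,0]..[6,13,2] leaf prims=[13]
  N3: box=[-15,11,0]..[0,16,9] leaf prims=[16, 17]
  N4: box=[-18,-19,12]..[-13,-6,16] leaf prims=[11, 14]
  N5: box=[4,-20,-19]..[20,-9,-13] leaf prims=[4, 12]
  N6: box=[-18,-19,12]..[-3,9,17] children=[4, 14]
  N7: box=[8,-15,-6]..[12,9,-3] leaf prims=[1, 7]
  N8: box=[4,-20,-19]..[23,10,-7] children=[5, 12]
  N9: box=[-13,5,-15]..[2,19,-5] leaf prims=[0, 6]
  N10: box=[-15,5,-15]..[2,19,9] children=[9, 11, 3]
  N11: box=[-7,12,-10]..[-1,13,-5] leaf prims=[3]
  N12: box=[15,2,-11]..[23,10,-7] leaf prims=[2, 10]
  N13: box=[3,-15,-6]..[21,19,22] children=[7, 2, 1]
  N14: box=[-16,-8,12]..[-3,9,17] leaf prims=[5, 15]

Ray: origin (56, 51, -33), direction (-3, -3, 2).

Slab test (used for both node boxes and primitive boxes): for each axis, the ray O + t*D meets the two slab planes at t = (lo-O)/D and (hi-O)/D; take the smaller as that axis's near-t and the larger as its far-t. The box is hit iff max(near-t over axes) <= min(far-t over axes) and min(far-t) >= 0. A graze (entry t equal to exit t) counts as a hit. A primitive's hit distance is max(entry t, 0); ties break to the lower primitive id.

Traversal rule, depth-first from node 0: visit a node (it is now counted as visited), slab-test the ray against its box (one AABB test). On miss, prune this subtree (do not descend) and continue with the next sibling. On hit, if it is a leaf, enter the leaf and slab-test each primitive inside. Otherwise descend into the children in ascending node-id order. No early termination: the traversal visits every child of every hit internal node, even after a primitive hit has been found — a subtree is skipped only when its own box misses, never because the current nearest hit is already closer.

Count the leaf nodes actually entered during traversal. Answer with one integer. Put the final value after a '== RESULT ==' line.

Walk:
N0 x:[11,74/3] y:[32/3,71/3] z:[7,55/2] -> hit [11,71/3], descend [6, 8, 10, 13]
  N6 x:[59/3,74/3] y:[14,70/3] z:[45/2,25] -> hit [45/2,70/3], descend [4, 14]
    N4 x:[23,74/3] y:[19,70/3] z:[45/2,49/2] -> hit [23,70/3] leaf, test {P11(miss), P14@t=70/3}
    N14 x:[59/3,24] y:[14,59/3] z:[45/2,25] -> miss, prune
  N8 x:[11,52/3] y:[41/3,71/3] z:[7,13] -> miss, prune
  N10 x:[18,71/3] y:[32/3,46/3] z:[9,21] -> miss, prune
  N13 x:[35/3,53/3] y:[32/3,22] z:[27/2,55/2] -> hit [27/2,53/3], descend [1, 2, 7]
    N1 x:[35/3,16] y:[32/3,14] z:[47/2,55/2] -> miss, prune
    N2 x:[50/3,53/3] y:[38/3,13] z:[33/2,35/2] -> miss, prune
    N7 x:[44/3,16] y:[14,22] z:[27/2,15] -> hit [44/3,15] leaf, test {P1(miss), P7(miss)}

order=[0, 6, 4, 14, 8, 10, 13, 1, 2, 7]  |boxes|=10  |leaves|=2  hit=P14

== RESULT ==
2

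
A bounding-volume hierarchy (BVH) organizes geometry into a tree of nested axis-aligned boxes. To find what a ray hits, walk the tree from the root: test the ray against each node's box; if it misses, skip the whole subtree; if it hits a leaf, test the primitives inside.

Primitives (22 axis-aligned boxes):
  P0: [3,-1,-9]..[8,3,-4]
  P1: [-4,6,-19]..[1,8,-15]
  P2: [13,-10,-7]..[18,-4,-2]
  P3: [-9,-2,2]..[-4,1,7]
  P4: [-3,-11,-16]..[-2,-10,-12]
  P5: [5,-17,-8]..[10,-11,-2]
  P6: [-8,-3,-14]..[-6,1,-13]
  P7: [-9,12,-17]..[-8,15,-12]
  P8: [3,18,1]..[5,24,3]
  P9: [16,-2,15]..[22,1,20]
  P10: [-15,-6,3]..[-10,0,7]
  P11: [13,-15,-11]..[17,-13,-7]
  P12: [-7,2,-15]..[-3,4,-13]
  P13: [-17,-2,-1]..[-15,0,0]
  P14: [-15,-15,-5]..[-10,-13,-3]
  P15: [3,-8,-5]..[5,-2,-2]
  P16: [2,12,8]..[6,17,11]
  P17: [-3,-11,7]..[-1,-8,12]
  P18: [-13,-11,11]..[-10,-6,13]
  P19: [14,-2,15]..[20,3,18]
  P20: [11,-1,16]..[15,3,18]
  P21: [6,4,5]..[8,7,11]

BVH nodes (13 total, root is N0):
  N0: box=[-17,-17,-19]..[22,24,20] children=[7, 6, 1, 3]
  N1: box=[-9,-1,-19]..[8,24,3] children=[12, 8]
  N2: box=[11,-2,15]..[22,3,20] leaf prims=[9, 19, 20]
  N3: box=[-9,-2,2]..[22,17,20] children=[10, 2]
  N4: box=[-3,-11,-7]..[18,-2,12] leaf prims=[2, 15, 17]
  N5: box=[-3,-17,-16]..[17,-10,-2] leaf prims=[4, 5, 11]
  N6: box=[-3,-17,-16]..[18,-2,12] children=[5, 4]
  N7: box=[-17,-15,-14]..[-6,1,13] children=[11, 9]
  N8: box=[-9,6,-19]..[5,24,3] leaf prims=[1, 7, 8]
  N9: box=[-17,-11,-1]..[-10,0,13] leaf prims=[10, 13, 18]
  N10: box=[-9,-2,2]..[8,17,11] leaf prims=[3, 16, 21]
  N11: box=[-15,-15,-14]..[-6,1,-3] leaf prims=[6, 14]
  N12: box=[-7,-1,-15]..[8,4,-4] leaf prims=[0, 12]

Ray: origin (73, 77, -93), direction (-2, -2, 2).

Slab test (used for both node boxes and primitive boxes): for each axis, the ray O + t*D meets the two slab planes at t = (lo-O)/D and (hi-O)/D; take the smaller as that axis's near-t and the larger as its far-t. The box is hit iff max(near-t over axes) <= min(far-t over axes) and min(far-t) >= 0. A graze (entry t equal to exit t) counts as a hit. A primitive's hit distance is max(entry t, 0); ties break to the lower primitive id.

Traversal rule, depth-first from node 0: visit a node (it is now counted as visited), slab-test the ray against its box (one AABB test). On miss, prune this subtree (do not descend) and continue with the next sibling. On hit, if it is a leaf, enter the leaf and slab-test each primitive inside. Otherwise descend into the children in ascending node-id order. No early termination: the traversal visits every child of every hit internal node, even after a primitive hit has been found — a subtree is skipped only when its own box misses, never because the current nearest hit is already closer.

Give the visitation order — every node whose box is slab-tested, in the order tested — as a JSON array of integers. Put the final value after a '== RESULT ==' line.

Traverse from the root:
N0 x:[51/2,45] y:[53/2,47] z:[37,113/2] -> hit [37,45], descend [1, 3, 6, 7]
  N1 x:[65/2,41] y:[53/2,39] z:[37,48] -> hit [37,39], descend [8, 12]
    N8 x:[34,41] y:[53/2,71/2] z:[37,48] -> miss, prune
    N12 x:[65/2,40] y:[73/2,39] z:[39,89/2] -> hit [39,39] leaf, test {P0(miss), P12(miss)}
  N3 x:[51/2,41] y:[30,79/2] z:[95/2,113/2] -> miss, prune
  N6 x:[55/2,38] y:[79/2,47] z:[77/2,105/2] -> miss, prune
  N7 x:[79/2,45] y:[38,46] z:[79/2,53] -> hit [79/2,45], descend [9, 11]
    N9 x:[83/2,45] y:[77/2,44] z:[46,53] -> miss, prune
    N11 x:[79/2,44] y:[38,46] z:[79/2,45] -> hit [79/2,44] leaf, test {P6@t=79/2, P14(miss)}

order=[0, 1, 8, 12, 3, 6, 7, 9, 11]  |boxes|=9  |leaves|=2  hit=P6

== RESULT ==
[0, 1, 8, 12, 3, 6, 7, 9, 11]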